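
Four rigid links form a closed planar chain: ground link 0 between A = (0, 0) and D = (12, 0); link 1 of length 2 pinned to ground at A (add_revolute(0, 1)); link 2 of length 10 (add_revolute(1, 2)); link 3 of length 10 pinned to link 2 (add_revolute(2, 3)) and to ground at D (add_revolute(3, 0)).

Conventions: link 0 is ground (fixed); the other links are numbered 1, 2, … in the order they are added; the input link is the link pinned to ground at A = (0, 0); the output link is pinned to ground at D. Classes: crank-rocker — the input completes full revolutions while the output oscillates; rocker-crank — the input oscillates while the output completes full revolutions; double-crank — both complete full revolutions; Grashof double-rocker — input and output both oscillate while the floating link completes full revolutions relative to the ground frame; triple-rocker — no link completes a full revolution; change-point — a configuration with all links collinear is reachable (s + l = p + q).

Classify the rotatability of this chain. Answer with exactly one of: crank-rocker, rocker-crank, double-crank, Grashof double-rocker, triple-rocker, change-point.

lengths: ground=12, input=2, coupler=10, output=10
sorted: s=2 (shortest), l=12 (longest), p+q=20
s + l = 14 vs p + q = 20
s + l < p + q (Grashof) with shortest = input link → crank-rocker

crank-rocker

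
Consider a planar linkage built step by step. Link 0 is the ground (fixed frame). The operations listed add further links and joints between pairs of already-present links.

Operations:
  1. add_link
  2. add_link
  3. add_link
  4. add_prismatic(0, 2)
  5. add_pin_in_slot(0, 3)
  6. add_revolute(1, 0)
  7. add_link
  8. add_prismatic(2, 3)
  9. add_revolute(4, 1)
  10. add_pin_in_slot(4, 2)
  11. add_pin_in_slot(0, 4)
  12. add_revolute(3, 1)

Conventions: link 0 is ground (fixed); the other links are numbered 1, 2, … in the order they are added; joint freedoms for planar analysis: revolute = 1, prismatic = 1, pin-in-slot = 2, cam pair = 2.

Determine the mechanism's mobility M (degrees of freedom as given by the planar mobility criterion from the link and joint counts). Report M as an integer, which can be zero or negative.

ground; <1,0,0>
#1 <2,0,0>
#2 <3,0,0>
#3 <4,0,0>
P:0↔2 J1 <4,1,0>
PS:0↔3 J2 <4,1,1>
R:1↔0 J1 <4,2,1>
#4 <5,2,1>
P:2↔3 J1 <5,3,1>
R:4↔1 J1 <5,4,1>
PS:4↔2 J2 <5,4,2>
PS:0↔4 J2 <5,4,3>
R:3↔1 J1 <5,5,3>
3×4 − 2×5 − 1×3 = -1

M = -1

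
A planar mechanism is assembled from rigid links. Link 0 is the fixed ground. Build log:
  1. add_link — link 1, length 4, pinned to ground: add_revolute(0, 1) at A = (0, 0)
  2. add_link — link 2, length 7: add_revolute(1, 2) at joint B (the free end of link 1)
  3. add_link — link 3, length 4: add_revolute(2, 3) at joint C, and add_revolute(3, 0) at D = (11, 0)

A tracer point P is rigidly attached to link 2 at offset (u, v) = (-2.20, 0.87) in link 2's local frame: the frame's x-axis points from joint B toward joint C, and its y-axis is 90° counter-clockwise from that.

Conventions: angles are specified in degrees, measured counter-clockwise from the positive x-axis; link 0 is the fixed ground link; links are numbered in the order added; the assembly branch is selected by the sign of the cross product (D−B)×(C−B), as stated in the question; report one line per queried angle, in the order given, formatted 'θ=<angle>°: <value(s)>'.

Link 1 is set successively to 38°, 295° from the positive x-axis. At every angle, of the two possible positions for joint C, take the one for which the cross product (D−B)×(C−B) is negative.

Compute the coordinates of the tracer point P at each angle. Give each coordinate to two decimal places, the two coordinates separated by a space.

A=(0,0), D=(11.00,0)
θ=38°: B = A + 4.00·(cos38°, sin38°) = (3.1520, 2.4626)
θ=38°: |BD| = 8.2253
θ=38°: circle(B,7.00) ∩ circle(D,4.00): a=6.1186, h=3.4003
θ=38°:   candidates: C₊=(10.0081,3.8751) cross=27.969; C₋=(7.9720,-2.6136) cross=-27.969
θ=38°:   branch - wants cross < 0 → take C=(7.9720,-2.6136) (cross=-27.969)
θ=38°: ex = (C−B)/|BC| = (0.6886,-0.7252); ey = (0.7252,0.6886)
θ=38°: P = B + -2.20·ex + 0.87·ey = (2.2681,4.6571)
θ=295°: B = A + 4.00·(cos295°, sin295°) = (1.6905, -3.6252)
θ=295°: |BD| = 9.9905
θ=295°: circle(B,7.00) ∩ circle(D,4.00): a=6.6468, h=2.1954
θ=295°:   candidates: C₊=(7.0876,0.8325) cross=21.933; C₋=(8.6809,-3.2591) cross=-21.933
θ=295°:   branch - wants cross < 0 → take C=(8.6809,-3.2591) (cross=-21.933)
θ=295°: ex = (C−B)/|BC| = (0.9986,0.0523); ey = (-0.0523,0.9986)
θ=295°: P = B + -2.20·ex + 0.87·ey = (-0.5520,-2.8715)

θ=38°: 2.27 4.66
θ=295°: -0.55 -2.87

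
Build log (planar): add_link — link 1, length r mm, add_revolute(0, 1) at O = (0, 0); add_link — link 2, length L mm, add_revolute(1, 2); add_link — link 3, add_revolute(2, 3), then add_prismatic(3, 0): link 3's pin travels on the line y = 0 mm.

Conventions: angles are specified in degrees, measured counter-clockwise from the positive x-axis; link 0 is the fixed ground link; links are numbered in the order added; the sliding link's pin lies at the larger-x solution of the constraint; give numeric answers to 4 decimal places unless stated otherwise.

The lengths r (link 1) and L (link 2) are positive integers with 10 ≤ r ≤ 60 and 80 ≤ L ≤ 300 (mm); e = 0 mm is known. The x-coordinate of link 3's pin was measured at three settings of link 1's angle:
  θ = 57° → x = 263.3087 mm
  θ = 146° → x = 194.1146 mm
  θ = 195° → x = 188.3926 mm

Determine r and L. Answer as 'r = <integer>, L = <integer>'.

constraint per measurement: (x − r cos θ)² + (r sin θ − e)² = L²
subtracting the θ₁ and θ₂ equations cancels the r² and L² terms:
r = (x₁² − x₂²) / (2[(x₁cos θ₁ + e sin θ₁) − (x₂cos θ₂ + e sin θ₂)]) = 52.0000 → r = 52
L² = (x₁ − r cos θ₁)² + (r sin θ₁ − e)² = 57121.0191 → L = 239.0000 → L = 239
check at θ₃=195°: x = 188.3926 (printed 188.3926) ✓

r = 52, L = 239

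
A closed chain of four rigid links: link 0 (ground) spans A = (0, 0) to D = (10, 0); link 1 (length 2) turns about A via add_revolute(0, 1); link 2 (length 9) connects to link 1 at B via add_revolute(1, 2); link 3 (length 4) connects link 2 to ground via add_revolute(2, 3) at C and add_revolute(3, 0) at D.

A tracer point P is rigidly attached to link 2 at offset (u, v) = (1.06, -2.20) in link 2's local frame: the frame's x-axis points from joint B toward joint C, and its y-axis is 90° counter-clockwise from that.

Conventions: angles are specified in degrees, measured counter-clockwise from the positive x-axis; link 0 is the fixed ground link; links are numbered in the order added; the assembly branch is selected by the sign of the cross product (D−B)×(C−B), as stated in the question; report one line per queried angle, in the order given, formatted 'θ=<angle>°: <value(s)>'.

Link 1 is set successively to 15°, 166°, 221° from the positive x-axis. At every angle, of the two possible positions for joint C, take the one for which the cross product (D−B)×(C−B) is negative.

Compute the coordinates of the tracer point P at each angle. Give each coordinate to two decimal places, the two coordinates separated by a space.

A=(0,0), D=(10.00,0)
θ=15°: B = A + 2.00·(cos15°, sin15°) = (1.9319, 0.5176)
θ=15°: |BD| = 8.0847
θ=15°: circle(B,9.00) ∩ circle(D,4.00): a=8.0623, h=3.9999
θ=15°:   candidates: C₊=(10.2337,3.9932) cross=32.338; C₋=(9.7215,-3.9903) cross=-32.338
θ=15°:   branch - wants cross < 0 → take C=(9.7215,-3.9903) (cross=-32.338)
θ=15°: ex = (C−B)/|BC| = (0.8655,-0.5009); ey = (0.5009,0.8655)
θ=15°: P = B + 1.06·ex + -2.20·ey = (1.7474,-1.9174)
θ=166°: B = A + 2.00·(cos166°, sin166°) = (-1.9406, 0.4838)
θ=166°: |BD| = 11.9504
θ=166°: circle(B,9.00) ∩ circle(D,4.00): a=8.6948, h=2.3240
θ=166°:   candidates: C₊=(6.8411,2.4539) cross=27.773; C₋=(6.6530,-2.1903) cross=-27.773
θ=166°:   branch - wants cross < 0 → take C=(6.6530,-2.1903) (cross=-27.773)
θ=166°: ex = (C−B)/|BC| = (0.9548,-0.2971); ey = (0.2971,0.9548)
θ=166°: P = B + 1.06·ex + -2.20·ey = (-1.5821,-1.9318)
θ=221°: B = A + 2.00·(cos221°, sin221°) = (-1.5094, -1.3121)
θ=221°: |BD| = 11.5840
θ=221°: circle(B,9.00) ∩ circle(D,4.00): a=8.5976, h=2.6611
θ=221°:   candidates: C₊=(6.7314,2.3057) cross=30.826; C₋=(7.3343,-2.9823) cross=-30.826
θ=221°:   branch - wants cross < 0 → take C=(7.3343,-2.9823) (cross=-30.826)
θ=221°: ex = (C−B)/|BC| = (0.9826,-0.1856); ey = (0.1856,0.9826)
θ=221°: P = B + 1.06·ex + -2.20·ey = (-0.8761,-3.6706)

θ=15°: 1.75 -1.92
θ=166°: -1.58 -1.93
θ=221°: -0.88 -3.67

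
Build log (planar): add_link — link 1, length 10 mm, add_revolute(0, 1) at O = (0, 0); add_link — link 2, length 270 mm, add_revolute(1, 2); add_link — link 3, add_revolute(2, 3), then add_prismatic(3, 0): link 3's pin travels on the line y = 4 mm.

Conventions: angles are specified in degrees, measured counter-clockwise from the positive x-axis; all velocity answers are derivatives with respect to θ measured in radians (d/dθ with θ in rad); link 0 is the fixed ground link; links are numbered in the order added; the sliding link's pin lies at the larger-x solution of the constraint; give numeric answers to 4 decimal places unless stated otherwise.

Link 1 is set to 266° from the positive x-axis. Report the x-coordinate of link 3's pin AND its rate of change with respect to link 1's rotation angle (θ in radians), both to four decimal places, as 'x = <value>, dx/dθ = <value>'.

geometry: r = 10 mm, L = 270 mm, e = 4 mm
crank pin P = (r cos θ, r sin θ) = (-0.697565, -9.975641)
h = r sin θ − e = -9.975641 − 4 = -13.975641
x = r cos θ + √(L² − h²) = -0.697565 + 269.638056 = 268.940492
dx/dθ = −r sin θ − h·r cos θ/√(L² − h²) (θ in radians; h = -13.975641) = 9.939485

x = 268.9405, dx/dθ = 9.9395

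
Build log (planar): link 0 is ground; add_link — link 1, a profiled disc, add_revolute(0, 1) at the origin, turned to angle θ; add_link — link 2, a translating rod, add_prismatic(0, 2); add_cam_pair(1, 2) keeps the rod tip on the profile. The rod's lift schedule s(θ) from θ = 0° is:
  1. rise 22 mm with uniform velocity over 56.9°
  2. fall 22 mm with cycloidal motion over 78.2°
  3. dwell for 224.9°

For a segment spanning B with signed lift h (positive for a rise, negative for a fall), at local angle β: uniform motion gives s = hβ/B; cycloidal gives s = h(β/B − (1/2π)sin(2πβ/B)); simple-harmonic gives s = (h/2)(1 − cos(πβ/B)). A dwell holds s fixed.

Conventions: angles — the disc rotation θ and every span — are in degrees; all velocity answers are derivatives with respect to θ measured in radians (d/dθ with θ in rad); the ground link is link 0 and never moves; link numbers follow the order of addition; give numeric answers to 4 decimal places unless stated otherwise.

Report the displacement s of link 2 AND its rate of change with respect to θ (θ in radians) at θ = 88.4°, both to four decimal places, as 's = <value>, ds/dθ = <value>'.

seg 1 [0°–56.9°] uniform, h=22: full span → s += 22 → s = 22.0000
seg 2 [56.9°–135.1°] cycloidal, h=-22: θ=88.4° here. β=31.5, B=78.2. -22·(0.4028 − sin(2π·0.4028)/(2π)) = -6.8542 → s = 15.1458
velocity in seg [56.9°–135.1°] (cycloidal), θ in radians: β = 31.5° = 0.5498 rad, B = 78.2° = 1.3648 rad; ds/dθ = (h/B)(1 − cos(2πβ/B)) = ((-22)/1.3648)(1 − cos(2π·0.4028)) = -29.325006 mm/rad

s = 15.1458, ds/dθ = -29.3250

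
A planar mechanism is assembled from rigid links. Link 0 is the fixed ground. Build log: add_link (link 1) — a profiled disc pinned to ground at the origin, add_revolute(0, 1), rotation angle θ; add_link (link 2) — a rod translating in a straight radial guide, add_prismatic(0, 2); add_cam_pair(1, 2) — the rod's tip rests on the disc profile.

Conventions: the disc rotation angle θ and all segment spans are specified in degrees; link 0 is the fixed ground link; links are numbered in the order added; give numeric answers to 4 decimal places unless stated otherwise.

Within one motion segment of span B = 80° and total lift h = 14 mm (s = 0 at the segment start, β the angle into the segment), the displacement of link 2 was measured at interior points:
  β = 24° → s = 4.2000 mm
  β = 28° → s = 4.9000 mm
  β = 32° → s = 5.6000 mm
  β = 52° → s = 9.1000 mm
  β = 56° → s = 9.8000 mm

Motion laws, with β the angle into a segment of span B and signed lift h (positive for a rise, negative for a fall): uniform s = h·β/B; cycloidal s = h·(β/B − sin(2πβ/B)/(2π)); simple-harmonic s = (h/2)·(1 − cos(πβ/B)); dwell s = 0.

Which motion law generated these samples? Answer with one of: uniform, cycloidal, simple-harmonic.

candidates at β/B = r: uniform s = h·r (linear in β); cycloidal s = h·(r − sin(2πr)/(2π)); simple-harmonic s = (h/2)(1 − cos(πr))
β=24°: printed 4.2000 | uniform 4.2000, cycloidal 2.0809, simple-harmonic 2.8855
β=28°: printed 4.9000 | uniform 4.9000, cycloidal 3.0974, simple-harmonic 3.8221
β=32°: printed 5.6000 | uniform 5.6000, cycloidal 4.2903, simple-harmonic 4.8369
β=52°: printed 9.1000 | uniform 9.1000, cycloidal 10.9026, simple-harmonic 10.1779
β=56°: printed 9.8000 | uniform 9.8000, cycloidal 11.9191, simple-harmonic 11.1145
only one law matches every sample → uniform

uniform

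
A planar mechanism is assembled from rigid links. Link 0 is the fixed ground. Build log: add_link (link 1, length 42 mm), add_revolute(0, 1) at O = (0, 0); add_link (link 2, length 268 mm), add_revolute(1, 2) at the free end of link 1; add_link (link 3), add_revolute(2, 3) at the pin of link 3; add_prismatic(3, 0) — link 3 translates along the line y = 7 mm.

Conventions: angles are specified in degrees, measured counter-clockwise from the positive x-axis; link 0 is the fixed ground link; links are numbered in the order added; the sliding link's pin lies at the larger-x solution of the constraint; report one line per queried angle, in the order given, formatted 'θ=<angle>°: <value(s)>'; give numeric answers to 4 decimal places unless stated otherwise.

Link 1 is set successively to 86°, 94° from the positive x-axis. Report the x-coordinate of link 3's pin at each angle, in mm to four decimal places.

geometry: r = 42 mm, L = 268 mm, e = 7 mm
θ=86°: crank pin P = (r cos θ, r sin θ) = (2.929772, 41.897690)
θ=86°: h = r sin θ − e = 41.897690 − 7 = 34.897690
θ=86°: x = r cos θ + √(L² − h²) = 2.929772 + 265.718180 = 268.647952
θ=94°: crank pin P = (r cos θ, r sin θ) = (-2.929772, 41.897690)
θ=94°: h = r sin θ − e = 41.897690 − 7 = 34.897690
θ=94°: x = r cos θ + √(L² − h²) = -2.929772 + 265.718180 = 262.788408

θ=86°: 268.6480
θ=94°: 262.7884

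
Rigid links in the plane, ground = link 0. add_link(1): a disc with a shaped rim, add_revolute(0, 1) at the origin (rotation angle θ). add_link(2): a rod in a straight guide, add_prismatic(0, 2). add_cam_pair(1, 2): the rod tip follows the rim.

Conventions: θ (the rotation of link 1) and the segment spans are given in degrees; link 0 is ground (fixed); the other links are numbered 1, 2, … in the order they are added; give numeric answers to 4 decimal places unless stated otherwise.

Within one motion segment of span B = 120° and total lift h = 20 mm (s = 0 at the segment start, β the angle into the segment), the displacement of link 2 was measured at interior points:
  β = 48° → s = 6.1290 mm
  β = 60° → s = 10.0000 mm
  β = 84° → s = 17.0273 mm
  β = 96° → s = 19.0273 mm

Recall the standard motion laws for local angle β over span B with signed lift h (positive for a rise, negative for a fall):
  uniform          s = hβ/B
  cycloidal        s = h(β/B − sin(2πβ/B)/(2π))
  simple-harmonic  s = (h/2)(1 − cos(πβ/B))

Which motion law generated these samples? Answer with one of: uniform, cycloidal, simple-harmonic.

candidates at β/B = r: uniform s = h·r (linear in β); cycloidal s = h·(r − sin(2πr)/(2π)); simple-harmonic s = (h/2)(1 − cos(πr))
β=48°: printed 6.1290 | uniform 8.0000, cycloidal 6.1290, simple-harmonic 6.9098
β=60°: printed 10.0000 | uniform 10.0000, cycloidal 10.0000, simple-harmonic 10.0000
β=84°: printed 17.0273 | uniform 14.0000, cycloidal 17.0273, simple-harmonic 15.8779
β=96°: printed 19.0273 | uniform 16.0000, cycloidal 19.0273, simple-harmonic 18.0902
only one law matches every sample → cycloidal

cycloidal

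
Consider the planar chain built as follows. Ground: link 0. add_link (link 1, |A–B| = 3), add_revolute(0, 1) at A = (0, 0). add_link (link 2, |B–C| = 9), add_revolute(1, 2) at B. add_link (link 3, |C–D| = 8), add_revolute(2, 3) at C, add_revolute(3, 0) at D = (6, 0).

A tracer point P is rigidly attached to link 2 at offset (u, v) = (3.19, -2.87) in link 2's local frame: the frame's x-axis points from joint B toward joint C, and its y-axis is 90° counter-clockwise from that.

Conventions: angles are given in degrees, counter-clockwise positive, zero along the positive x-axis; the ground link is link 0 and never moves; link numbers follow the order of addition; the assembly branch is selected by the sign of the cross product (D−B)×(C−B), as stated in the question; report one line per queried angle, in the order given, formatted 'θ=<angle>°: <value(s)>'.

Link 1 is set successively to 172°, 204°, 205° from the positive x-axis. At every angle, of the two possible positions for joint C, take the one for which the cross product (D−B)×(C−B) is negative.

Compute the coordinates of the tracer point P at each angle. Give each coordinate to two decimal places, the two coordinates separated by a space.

A=(0,0), D=(6.00,0)
θ=172°: B = A + 3.00·(cos172°, sin172°) = (-2.9708, 0.4175)
θ=172°: |BD| = 8.9805
θ=172°: circle(B,9.00) ∩ circle(D,8.00): a=5.4368, h=7.1723
θ=172°:   candidates: C₊=(2.7935,7.3293) cross=64.411; C₋=(2.1266,-6.9998) cross=-64.411
θ=172°:   branch - wants cross < 0 → take C=(2.1266,-6.9998) (cross=-64.411)
θ=172°: ex = (C−B)/|BC| = (0.5664,-0.8241); ey = (0.8241,0.5664)
θ=172°: P = B + 3.19·ex + -2.87·ey = (-3.5293,-3.8370)
θ=204°: B = A + 3.00·(cos204°, sin204°) = (-2.7406, -1.2202)
θ=204°: |BD| = 8.8254
θ=204°: circle(B,9.00) ∩ circle(D,8.00): a=5.3758, h=7.2181
θ=204°:   candidates: C₊=(1.5856,6.6718) cross=63.702; C₋=(3.5815,-7.6257) cross=-63.702
θ=204°:   branch - wants cross < 0 → take C=(3.5815,-7.6257) (cross=-63.702)
θ=204°: ex = (C−B)/|BC| = (0.7025,-0.7117); ey = (0.7117,0.7025)
θ=204°: P = B + 3.19·ex + -2.87·ey = (-2.5424,-5.5067)
θ=205°: B = A + 3.00·(cos205°, sin205°) = (-2.7189, -1.2679)
θ=205°: |BD| = 8.8106
θ=205°: circle(B,9.00) ∩ circle(D,8.00): a=5.3701, h=7.2224
θ=205°:   candidates: C₊=(1.5559,6.6521) cross=63.634; C₋=(3.6345,-7.6423) cross=-63.634
θ=205°:   branch - wants cross < 0 → take C=(3.6345,-7.6423) (cross=-63.634)
θ=205°: ex = (C−B)/|BC| = (0.7059,-0.7083); ey = (0.7083,0.7059)
θ=205°: P = B + 3.19·ex + -2.87·ey = (-2.4997,-5.5533)

θ=172°: -3.53 -3.84
θ=204°: -2.54 -5.51
θ=205°: -2.50 -5.55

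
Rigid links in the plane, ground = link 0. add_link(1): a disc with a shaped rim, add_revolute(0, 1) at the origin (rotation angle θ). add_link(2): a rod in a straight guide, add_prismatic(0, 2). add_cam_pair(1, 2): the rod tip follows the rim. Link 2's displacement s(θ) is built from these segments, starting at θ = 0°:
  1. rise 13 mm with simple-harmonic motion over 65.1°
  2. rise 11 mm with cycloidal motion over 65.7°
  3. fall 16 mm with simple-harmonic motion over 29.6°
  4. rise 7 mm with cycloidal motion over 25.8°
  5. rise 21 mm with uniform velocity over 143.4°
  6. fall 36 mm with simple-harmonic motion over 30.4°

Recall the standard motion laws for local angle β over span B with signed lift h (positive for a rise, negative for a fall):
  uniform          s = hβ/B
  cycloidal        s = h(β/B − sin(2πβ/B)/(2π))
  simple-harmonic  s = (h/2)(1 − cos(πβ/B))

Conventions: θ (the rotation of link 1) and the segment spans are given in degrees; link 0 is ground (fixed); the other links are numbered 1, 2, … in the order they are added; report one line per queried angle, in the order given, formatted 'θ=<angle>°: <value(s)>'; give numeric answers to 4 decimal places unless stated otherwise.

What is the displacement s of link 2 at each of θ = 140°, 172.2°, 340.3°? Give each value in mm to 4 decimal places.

segment 1 (0° to 65.1°, simple-harmonic, h = 13) is passed completely: s = 0.0000 + (13) = 13.0000
segment 2 (65.1° to 130.8°, cycloidal, h = 11) is passed completely: s = 13.0000 + (11) = 24.0000
θ = 140° falls in segment 3 (130.8° to 160.4°, simple-harmonic, h = -16): β = 140 − 130.8 = 9.2°, B = 29.6°; Δs = -16/2·(1 − cos(π·0.3108)) = -3.5202; s = 24.0000 − 3.5202 = 20.4798
segment 3 (130.8° to 160.4°, simple-harmonic, h = -16) is passed completely: s = 24.0000 + (-16) = 8.0000
θ = 172.2° falls in segment 4 (160.4° to 186.2°, cycloidal, h = 7): β = 172.2 − 160.4 = 11.8°, B = 25.8°; Δs = 7·(0.4574 − sin(2π·0.4574)/(2π)) = 2.9067; s = 8.0000 + 2.9067 = 10.9067
segment 4 (160.4° to 186.2°, cycloidal, h = 7) is passed completely: s = 8.0000 + (7) = 15.0000
segment 5 (186.2° to 329.6°, uniform, h = 21) is passed completely: s = 15.0000 + (21) = 36.0000
θ = 340.3° falls in segment 6 (329.6° to 360°, simple-harmonic, h = -36): β = 340.3 − 329.6 = 10.7°, B = 30.4°; Δs = -36/2·(1 − cos(π·0.3520)) = -9.9278; s = 36.0000 − 9.9278 = 26.0722

θ=140°: 20.4798
θ=172.2°: 10.9067
θ=340.3°: 26.0722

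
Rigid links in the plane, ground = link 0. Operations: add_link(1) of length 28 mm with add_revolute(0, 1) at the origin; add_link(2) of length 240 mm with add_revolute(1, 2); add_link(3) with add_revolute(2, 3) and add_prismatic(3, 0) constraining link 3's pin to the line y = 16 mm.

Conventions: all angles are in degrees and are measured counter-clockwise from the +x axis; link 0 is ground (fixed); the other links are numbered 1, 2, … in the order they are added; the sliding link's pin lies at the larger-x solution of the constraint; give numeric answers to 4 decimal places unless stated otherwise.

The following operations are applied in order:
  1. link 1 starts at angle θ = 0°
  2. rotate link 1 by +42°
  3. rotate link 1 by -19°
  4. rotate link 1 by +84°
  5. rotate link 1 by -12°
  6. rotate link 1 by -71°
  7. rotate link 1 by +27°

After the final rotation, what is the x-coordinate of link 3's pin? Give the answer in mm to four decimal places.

geometry: r = 28 mm, L = 240 mm, e = 16 mm; θ starts at 0°
rotate link 1 by +42°: θ ← 0° +42° = 42°
rotate link 1 by -19°: θ ← 42° -19° = 23°
rotate link 1 by +84°: θ ← 23° +84° = 107°
rotate link 1 by -12°: θ ← 107° -12° = 95°
rotate link 1 by -71°: θ ← 95° -71° = 24°
rotate link 1 by +27°: θ ← 24° +27° = 51°
crank pin P = (r cos θ, r sin θ) = (17.620971, 21.760087)
h = r sin θ − e = 21.760087 − 16 = 5.760087
x = r cos θ + √(L² − h²) = 17.620971 + 239.930868 = 257.551839

257.5518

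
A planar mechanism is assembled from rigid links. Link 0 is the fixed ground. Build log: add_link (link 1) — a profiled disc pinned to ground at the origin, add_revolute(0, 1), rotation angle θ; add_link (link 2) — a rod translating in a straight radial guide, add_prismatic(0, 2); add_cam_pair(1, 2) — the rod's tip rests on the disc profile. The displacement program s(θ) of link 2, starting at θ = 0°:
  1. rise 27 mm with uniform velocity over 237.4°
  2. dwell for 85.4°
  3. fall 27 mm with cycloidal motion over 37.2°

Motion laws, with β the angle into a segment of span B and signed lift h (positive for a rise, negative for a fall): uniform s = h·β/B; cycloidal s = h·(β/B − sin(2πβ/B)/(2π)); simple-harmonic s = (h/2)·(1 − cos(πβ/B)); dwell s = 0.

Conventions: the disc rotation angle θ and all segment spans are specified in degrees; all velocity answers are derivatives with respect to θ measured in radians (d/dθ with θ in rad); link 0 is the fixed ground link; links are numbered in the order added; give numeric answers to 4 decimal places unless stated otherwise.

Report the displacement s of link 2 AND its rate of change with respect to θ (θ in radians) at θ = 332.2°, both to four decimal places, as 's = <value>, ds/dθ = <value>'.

seg 1 [0°–237.4°] uniform, h=27: full span → s += 27 → s = 27.0000
seg 2 [237.4°–322.8°] dwell: s stays 27.0000
seg 3 [322.8°–360°] cycloidal, h=-27: θ=332.2° here. β=9.4, B=37.2. -27·(0.2527 − sin(2π·0.2527)/(2π)) = -2.5260 → s = 24.4740
velocity in seg [322.8°–360°] (cycloidal), θ in radians: β = 9.4° = 0.1641 rad, B = 37.2° = 0.6493 rad; ds/dθ = (h/B)(1 − cos(2πβ/B)) = ((-27)/0.6493)(1 − cos(2π·0.2527)) = -42.288006 mm/rad

s = 24.4740, ds/dθ = -42.2880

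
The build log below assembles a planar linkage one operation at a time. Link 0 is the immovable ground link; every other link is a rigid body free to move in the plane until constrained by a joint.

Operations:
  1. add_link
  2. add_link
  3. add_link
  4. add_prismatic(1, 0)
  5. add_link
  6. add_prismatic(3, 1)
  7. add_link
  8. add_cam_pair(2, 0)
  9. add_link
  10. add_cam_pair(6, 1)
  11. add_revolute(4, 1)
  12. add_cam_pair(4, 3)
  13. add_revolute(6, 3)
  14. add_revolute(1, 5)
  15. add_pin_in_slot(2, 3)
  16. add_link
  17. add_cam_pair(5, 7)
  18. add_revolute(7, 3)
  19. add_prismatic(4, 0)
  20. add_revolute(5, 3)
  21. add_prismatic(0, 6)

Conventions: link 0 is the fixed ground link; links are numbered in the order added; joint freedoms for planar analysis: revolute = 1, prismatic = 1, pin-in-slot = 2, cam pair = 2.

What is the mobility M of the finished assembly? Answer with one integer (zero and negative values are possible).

link 0 = ground. State L|J1|J2 = 1|0|0
+link1  2|0|0
+link2  3|0|0
+link3  4|0|0
P(1,0) f=1→J1  4|1|0
+link4  5|1|0
P(3,1) f=1→J1  5|2|0
+link5  6|2|0
C(2,0) f=2→J2  6|2|1
+link6  7|2|1
C(6,1) f=2→J2  7|2|2
R(4,1) f=1→J1  7|3|2
C(4,3) f=2→J2  7|3|3
R(6,3) f=1→J1  7|4|3
R(1,5) f=1→J1  7|5|3
PS(2,3) f=2→J2  7|5|4
+link7  8|5|4
C(5,7) f=2→J2  8|5|5
R(7,3) f=1→J1  8|6|5
P(4,0) f=1→J1  8|7|5
R(5,3) f=1→J1  8|8|5
P(0,6) f=1→J1  8|9|5
M = 3(8−1)−2·9−5 = 21−18−5 = -2

M = -2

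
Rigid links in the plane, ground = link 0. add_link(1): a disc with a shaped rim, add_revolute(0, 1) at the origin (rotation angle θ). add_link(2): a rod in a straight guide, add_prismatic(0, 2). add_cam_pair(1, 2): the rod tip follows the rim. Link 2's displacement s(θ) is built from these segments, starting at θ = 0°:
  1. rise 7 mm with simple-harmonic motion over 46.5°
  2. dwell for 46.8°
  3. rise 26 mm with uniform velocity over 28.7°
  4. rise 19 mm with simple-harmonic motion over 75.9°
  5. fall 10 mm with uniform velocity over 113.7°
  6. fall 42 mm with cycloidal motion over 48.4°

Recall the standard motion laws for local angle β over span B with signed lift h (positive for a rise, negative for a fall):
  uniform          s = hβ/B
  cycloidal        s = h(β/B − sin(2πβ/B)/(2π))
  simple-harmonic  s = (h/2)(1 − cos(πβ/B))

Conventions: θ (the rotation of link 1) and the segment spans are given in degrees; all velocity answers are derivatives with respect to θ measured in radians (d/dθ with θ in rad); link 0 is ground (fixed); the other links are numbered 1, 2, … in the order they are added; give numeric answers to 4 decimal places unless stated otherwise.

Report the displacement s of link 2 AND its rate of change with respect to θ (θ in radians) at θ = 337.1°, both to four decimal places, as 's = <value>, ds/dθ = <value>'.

segment 1 (0° to 46.5°, simple-harmonic, h = 7) is passed completely: s = 0.0000 + (7) = 7.0000
segment 2 (46.5° to 93.3°, dwell): s unchanged at 7.0000
segment 3 (93.3° to 122°, uniform, h = 26) is passed completely: s = 7.0000 + (26) = 33.0000
segment 4 (122° to 197.9°, simple-harmonic, h = 19) is passed completely: s = 33.0000 + (19) = 52.0000
segment 5 (197.9° to 311.6°, uniform, h = -10) is passed completely: s = 52.0000 + (-10) = 42.0000
θ = 337.1° falls in segment 6 (311.6° to 360°, cycloidal, h = -42): β = 337.1 − 311.6 = 25.5°, B = 48.4°; Δs = -42·(0.5269 − sin(2π·0.5269)/(2π)) = -23.2509; s = 42.0000 − 23.2509 = 18.7491
velocity in seg [311.6°–360°] (cycloidal), θ in radians: β = 25.5° = 0.4451 rad, B = 48.4° = 0.8447 rad; ds/dθ = (h/B)(1 − cos(2πβ/B)) = ((-42)/0.8447)(1 − cos(2π·0.5269)) = -98.732604 mm/rad

s = 18.7491, ds/dθ = -98.7326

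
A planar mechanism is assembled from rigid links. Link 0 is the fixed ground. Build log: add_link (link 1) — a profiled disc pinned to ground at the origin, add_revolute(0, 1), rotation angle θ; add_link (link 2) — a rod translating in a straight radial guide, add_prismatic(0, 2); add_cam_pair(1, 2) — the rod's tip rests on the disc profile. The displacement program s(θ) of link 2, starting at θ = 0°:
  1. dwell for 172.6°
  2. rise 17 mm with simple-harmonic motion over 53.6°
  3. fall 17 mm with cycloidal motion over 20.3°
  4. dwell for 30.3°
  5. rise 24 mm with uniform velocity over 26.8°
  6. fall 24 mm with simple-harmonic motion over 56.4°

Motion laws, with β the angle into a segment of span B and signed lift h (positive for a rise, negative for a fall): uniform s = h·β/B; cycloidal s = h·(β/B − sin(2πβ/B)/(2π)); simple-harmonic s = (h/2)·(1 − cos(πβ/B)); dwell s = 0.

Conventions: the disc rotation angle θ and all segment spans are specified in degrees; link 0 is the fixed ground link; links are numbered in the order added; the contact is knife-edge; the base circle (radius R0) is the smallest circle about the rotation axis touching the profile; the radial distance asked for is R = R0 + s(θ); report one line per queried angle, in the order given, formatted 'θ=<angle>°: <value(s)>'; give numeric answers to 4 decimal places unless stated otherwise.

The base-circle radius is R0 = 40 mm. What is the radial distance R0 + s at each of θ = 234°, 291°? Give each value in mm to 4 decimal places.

seg 1 [0°–172.6°] dwell: s stays 0.0000
seg 2 [172.6°–226.2°] simple-harmonic, h=17: full span → s += 17 → s = 17.0000
seg 3 [226.2°–246.5°] cycloidal, h=-17: θ=234° here. β=7.8, B=20.3. -17·(0.3842 − sin(2π·0.3842)/(2π)) = -4.7330 → s = 12.2670
seg 3 [226.2°–246.5°] cycloidal, h=-17: full span → s += -17 → s = 0.0000
seg 4 [246.5°–276.8°] dwell: s stays 0.0000
seg 5 [276.8°–303.6°] uniform, h=24: θ=291° here. β=14.2, B=26.8. 24·14.2/26.8 = 12.7164 → s = 12.7164
θ=234°: R = R0 + s = 40 + 12.2670 = 52.2670
θ=291°: R = R0 + s = 40 + 12.7164 = 52.7164

θ=234°: 52.2670
θ=291°: 52.7164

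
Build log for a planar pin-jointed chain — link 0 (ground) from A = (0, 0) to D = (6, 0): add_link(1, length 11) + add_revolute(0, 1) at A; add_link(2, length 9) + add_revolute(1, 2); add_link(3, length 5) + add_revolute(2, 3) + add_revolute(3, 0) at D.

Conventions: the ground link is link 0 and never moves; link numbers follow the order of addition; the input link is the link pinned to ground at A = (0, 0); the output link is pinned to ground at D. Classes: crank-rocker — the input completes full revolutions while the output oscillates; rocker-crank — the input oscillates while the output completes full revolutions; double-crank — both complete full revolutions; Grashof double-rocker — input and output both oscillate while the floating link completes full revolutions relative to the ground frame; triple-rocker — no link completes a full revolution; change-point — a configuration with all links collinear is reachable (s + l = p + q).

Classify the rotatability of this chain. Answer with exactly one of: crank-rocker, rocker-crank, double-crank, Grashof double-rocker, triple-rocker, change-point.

lengths: ground=6, input=11, coupler=9, output=5
sorted: s=5 (shortest), l=11 (longest), p+q=15
s + l = 16 vs p + q = 15
s + l > p + q → non-Grashof → no link fully rotates → triple-rocker

triple-rocker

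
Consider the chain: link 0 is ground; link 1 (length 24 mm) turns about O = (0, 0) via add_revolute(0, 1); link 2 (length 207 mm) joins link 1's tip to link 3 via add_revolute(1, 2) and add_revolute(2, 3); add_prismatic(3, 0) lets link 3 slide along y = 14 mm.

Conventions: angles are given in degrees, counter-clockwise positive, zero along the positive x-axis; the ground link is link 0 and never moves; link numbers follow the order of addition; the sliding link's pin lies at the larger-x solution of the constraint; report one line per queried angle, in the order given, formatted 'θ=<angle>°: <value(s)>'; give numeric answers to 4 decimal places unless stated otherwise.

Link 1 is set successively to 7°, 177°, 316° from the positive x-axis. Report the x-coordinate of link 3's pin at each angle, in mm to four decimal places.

geometry: r = 24 mm, L = 207 mm, e = 14 mm
θ=7°: crank pin P = (r cos θ, r sin θ) = (23.821108, 2.924864)
θ=7°: h = r sin θ − e = 2.924864 − 14 = -11.075136
θ=7°: x = r cos θ + √(L² − h²) = 23.821108 + 206.703511 = 230.524618
θ=177°: crank pin P = (r cos θ, r sin θ) = (-23.967109, 1.256063)
θ=177°: h = r sin θ − e = 1.256063 − 14 = -12.743937
θ=177°: x = r cos θ + √(L² − h²) = -23.967109 + 206.607338 = 182.640229
θ=316°: crank pin P = (r cos θ, r sin θ) = (17.264155, -16.671801)
θ=316°: h = r sin θ − e = -16.671801 − 14 = -30.671801
θ=316°: x = r cos θ + √(L² − h²) = 17.264155 + 204.715023 = 221.979178

θ=7°: 230.5246
θ=177°: 182.6402
θ=316°: 221.9792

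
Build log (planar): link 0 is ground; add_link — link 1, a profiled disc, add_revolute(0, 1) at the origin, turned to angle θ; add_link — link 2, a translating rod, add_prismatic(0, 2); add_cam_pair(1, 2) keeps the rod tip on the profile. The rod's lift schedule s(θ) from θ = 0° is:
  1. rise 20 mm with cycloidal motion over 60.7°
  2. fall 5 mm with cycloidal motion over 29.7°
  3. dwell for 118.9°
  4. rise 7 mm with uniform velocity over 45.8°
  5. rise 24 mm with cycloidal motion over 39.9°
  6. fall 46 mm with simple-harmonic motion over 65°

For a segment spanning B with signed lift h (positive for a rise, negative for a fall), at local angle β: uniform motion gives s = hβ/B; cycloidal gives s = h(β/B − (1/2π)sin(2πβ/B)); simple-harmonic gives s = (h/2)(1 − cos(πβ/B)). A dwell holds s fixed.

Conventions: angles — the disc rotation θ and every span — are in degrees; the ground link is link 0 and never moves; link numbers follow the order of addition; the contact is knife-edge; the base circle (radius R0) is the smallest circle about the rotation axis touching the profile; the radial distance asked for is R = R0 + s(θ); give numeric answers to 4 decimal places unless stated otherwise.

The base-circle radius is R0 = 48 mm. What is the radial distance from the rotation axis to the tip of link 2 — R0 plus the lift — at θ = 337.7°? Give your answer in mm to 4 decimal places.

seg 1 [0°–60.7°] cycloidal, h=20: full span → s += 20 → s = 20.0000
seg 2 [60.7°–90.4°] cycloidal, h=-5: full span → s += -5 → s = 15.0000
seg 3 [90.4°–209.3°] dwell: s stays 15.0000
seg 4 [209.3°–255.1°] uniform, h=7: full span → s += 7 → s = 22.0000
seg 5 [255.1°–295°] cycloidal, h=24: full span → s += 24 → s = 46.0000
seg 6 [295°–360°] simple-harmonic, h=-46: θ=337.7° here. β=42.7, B=65. -46/2·(1 − cos(π·0.6569)) = -33.8850 → s = 12.1150
R = R0 + s = 48 + 12.1150 = 60.1150

60.1150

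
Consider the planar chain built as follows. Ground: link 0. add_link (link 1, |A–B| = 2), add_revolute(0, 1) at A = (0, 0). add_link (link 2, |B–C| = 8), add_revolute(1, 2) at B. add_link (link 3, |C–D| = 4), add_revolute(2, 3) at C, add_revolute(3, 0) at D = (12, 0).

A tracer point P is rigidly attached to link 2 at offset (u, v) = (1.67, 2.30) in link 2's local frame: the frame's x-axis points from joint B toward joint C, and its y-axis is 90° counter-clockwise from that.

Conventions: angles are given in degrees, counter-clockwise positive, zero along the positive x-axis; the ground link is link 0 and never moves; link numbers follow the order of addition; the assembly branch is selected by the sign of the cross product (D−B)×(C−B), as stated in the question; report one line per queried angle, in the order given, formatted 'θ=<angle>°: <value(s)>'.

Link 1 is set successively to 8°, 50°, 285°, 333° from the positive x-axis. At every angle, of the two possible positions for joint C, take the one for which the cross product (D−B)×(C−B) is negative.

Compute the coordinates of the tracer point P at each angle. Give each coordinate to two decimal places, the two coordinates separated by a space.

A=(0,0), D=(12.00,0)
θ=8°: B = A + 2.00·(cos8°, sin8°) = (1.9805, 0.2783)
θ=8°: |BD| = 10.0233
θ=8°: circle(B,8.00) ∩ circle(D,4.00): a=7.4061, h=3.0249
θ=8°:   candidates: C₊=(9.4678,3.0964) cross=30.320; C₋=(9.2998,-2.9510) cross=-30.320
θ=8°:   branch - wants cross < 0 → take C=(9.2998,-2.9510) (cross=-30.320)
θ=8°: ex = (C−B)/|BC| = (0.9149,-0.4037); ey = (0.4037,0.9149)
θ=8°: P = B + 1.67·ex + 2.30·ey = (4.4369,1.7085)
θ=50°: B = A + 2.00·(cos50°, sin50°) = (1.2856, 1.5321)
θ=50°: |BD| = 10.8234
θ=50°: circle(B,8.00) ∩ circle(D,4.00): a=7.6291, h=2.4076
θ=50°:   candidates: C₊=(9.1787,2.8355) cross=26.058; C₋=(8.4971,-1.9312) cross=-26.058
θ=50°:   branch - wants cross < 0 → take C=(8.4971,-1.9312) (cross=-26.058)
θ=50°: ex = (C−B)/|BC| = (0.9014,-0.4329); ey = (0.4329,0.9014)
θ=50°: P = B + 1.67·ex + 2.30·ey = (3.7867,2.8824)
θ=285°: B = A + 2.00·(cos285°, sin285°) = (0.5176, -1.9319)
θ=285°: |BD| = 11.6437
θ=285°: circle(B,8.00) ∩ circle(D,4.00): a=7.8831, h=1.3628
θ=285°:   candidates: C₊=(8.0653,0.7200) cross=15.868; C₋=(8.5176,-1.9679) cross=-15.868
θ=285°:   branch - wants cross < 0 → take C=(8.5176,-1.9679) (cross=-15.868)
θ=285°: ex = (C−B)/|BC| = (1.0000,-0.0045); ey = (0.0045,1.0000)
θ=285°: P = B + 1.67·ex + 2.30·ey = (2.1980,0.3606)
θ=333°: B = A + 2.00·(cos333°, sin333°) = (1.7820, -0.9080)
θ=333°: |BD| = 10.2582
θ=333°: circle(B,8.00) ∩ circle(D,4.00): a=7.4687, h=2.8668
θ=333°:   candidates: C₊=(8.9677,2.6086) cross=29.408; C₋=(9.4751,-3.1024) cross=-29.408
θ=333°:   branch - wants cross < 0 → take C=(9.4751,-3.1024) (cross=-29.408)
θ=333°: ex = (C−B)/|BC| = (0.9616,-0.2743); ey = (0.2743,0.9616)
θ=333°: P = B + 1.67·ex + 2.30·ey = (4.0189,0.8457)

θ=8°: 4.44 1.71
θ=50°: 3.79 2.88
θ=285°: 2.20 0.36
θ=333°: 4.02 0.85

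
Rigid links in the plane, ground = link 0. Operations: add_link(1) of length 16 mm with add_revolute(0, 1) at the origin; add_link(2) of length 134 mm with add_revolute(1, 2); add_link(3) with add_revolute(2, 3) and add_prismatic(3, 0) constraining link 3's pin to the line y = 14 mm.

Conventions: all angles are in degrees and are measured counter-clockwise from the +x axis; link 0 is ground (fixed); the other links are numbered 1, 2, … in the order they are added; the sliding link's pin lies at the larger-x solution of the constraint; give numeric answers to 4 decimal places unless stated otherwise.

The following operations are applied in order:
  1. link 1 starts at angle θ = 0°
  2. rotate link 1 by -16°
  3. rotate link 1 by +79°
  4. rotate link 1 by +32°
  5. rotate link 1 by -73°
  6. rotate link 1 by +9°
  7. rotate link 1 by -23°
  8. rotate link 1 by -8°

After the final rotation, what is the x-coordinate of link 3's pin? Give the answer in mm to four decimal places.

geometry: r = 16 mm, L = 134 mm, e = 14 mm; θ starts at 0°
rotate link 1 by -16°: θ ← 0° -16° = -16°
rotate link 1 by +79°: θ ← -16° +79° = 63°
rotate link 1 by +32°: θ ← 63° +32° = 95°
rotate link 1 by -73°: θ ← 95° -73° = 22°
rotate link 1 by +9°: θ ← 22° +9° = 31°
rotate link 1 by -23°: θ ← 31° -23° = 8°
rotate link 1 by -8°: θ ← 8° -8° = 0°
crank pin P = (r cos θ, r sin θ) = (16.000000, 0.000000)
h = r sin θ − e = 0.000000 − 14 = -14.000000
x = r cos θ + √(L² − h²) = 16.000000 + 133.266650 = 149.266650

149.2666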